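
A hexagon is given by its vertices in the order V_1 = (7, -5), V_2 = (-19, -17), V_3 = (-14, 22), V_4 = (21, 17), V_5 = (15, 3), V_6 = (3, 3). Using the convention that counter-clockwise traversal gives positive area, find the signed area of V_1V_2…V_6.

-881

Apply the shoelace (surveyor's) formula: 2A = Σ (x_i·y_{i+1} − x_{i+1}·y_i), indices taken mod 6.
V_1→V_2: (7)(-17) − (-19)(-5) = -214
V_2→V_3: (-19)(22) − (-14)(-17) = -656
V_3→V_4: (-14)(17) − (21)(22) = -700
V_4→V_5: (21)(3) − (15)(17) = -192
V_5→V_6: (15)(3) − (3)(3) = 36
V_6→V_1: (3)(-5) − (7)(3) = -36
Σ = -1762
Signed area = Σ/2 = -881 (negative ⇒ clockwise traversal).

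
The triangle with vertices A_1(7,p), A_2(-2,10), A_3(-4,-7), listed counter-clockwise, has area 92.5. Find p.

-6

Write out the shoelace sum; only the two edges meeting at A_1 involve p:
2·Area = [((-4)·p − 7·(-7)) + (7·10 − (-2)·p)] + 54
       = -2·p + 173 = 185
⇒ p = -6.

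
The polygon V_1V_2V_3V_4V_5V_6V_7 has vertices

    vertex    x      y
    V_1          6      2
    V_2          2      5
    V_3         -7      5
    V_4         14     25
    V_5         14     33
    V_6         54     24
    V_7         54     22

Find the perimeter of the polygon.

146

|V_1V_2| = √((-4)² + (3)²) = √25 = 5
|V_2V_3| = √((-9)² + (0)²) = √81 = 9
|V_3V_4| = √((21)² + (20)²) = √841 = 29
|V_4V_5| = √((0)² + (8)²) = √64 = 8
|V_5V_6| = √((40)² + (-9)²) = √1681 = 41
|V_6V_7| = √((0)² + (-2)²) = √4 = 2
|V_7V_1| = √((-48)² + (-20)²) = √2704 = 52
Perimeter = 5 + 9 + 29 + 8 + 41 + 2 + 52 = 146.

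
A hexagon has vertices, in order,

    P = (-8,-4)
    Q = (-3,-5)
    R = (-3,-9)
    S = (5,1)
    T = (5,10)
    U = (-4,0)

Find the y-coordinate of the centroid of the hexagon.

Apply the shoelace (surveyor's) formula. First the cross-terms c_i = x_i·y_{i+1} − x_{i+1}·y_i:
  28, 12, 42, 45, 40, 16  ⇒  2A = 183, A = 91.5.
Then Σ (y_i + y_{i+1})·c_i = 75, so ȳ = 75 / (6·91.5) = 25/183.

25/183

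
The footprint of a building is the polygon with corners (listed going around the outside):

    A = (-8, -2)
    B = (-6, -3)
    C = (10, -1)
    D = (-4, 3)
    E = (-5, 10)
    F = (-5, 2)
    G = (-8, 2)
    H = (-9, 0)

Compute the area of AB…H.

Cross-terms: 12, 36, 26, -25, 40, 6, 18, 18  ⇒  Σ = 131
Area = |Σ|/2 = 65.5.

65.5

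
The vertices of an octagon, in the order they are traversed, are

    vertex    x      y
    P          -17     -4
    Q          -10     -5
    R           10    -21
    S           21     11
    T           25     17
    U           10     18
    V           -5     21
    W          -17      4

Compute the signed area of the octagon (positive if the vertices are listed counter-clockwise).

995.5

Apply the shoelace formula: 2A = Σ (x_i·y_{i+1} − x_{i+1}·y_i), indices taken mod 8.
Σ = (45) + (260) + (551) + (82) + (280) + (300) + (337) + (136) = 1991
Signed area = Σ/2 = 995.5 (positive ⇒ counter-clockwise traversal).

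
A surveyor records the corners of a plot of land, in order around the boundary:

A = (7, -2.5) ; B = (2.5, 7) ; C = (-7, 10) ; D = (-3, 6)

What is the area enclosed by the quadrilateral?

41.375

Apply the shoelace (surveyor's) formula: 2A = Σ (x_i·y_{i+1} − x_{i+1}·y_i), indices taken mod 4.
A→B: (7)(7) − (2.5)(-2.5) = 55.25
B→C: (2.5)(10) − (-7)(7) = 74
C→D: (-7)(6) − (-3)(10) = -12
D→A: (-3)(-2.5) − (7)(6) = -34.5
Σ = 82.75
Area = |Σ|/2 = 41.375.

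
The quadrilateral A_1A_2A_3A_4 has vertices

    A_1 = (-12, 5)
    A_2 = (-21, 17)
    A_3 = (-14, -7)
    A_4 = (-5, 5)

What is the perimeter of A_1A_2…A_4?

62

|A_1A_2| = √((-9)² + (12)²) = √225 = 15
|A_2A_3| = √((7)² + (-24)²) = √625 = 25
|A_3A_4| = √((9)² + (12)²) = √225 = 15
|A_4A_1| = √((-7)² + (0)²) = √49 = 7
Perimeter = 15 + 25 + 15 + 7 = 62.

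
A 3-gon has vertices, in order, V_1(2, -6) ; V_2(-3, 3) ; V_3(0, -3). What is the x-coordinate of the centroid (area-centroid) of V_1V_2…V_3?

-1/3

Apply the surveyor's formula. First the cross-terms c_i = x_i·y_{i+1} − x_{i+1}·y_i:
  -12, 9, 6  ⇒  2A = 3, A = 1.5.
Then Σ (x_i + x_{i+1})·c_i = -3, so x̄ = -3 / (6·1.5) = -1/3.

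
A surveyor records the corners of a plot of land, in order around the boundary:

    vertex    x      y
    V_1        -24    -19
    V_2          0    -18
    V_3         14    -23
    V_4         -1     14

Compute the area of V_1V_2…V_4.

606

Apply the surveyor's formula: 2A = Σ (x_i·y_{i+1} − x_{i+1}·y_i), indices taken mod 4.
Σ = (432) + (252) + (173) + (355) = 1212
Area = |Σ|/2 = 606.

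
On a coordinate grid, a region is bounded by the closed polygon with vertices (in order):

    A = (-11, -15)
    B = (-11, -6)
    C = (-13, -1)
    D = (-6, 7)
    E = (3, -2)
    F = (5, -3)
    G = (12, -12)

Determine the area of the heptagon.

Apply Gauss's area formula: 2A = Σ (x_i·y_{i+1} − x_{i+1}·y_i), indices taken mod 7.
Cross-terms: -99, -67, -97, -9, 1, -24, -312  ⇒  Σ = -607
Area = |Σ|/2 = 303.5.

303.5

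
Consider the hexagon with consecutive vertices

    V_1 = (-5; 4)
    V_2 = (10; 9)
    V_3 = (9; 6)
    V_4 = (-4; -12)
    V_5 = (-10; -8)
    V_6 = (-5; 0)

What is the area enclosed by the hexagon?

169

Apply the surveyor's formula: 2A = Σ (x_i·y_{i+1} − x_{i+1}·y_i), indices taken mod 6.
V_1→V_2: (-5)(9) − (10)(4) = -85
V_2→V_3: (10)(6) − (9)(9) = -21
V_3→V_4: (9)(-12) − (-4)(6) = -84
V_4→V_5: (-4)(-8) − (-10)(-12) = -88
V_5→V_6: (-10)(0) − (-5)(-8) = -40
V_6→V_1: (-5)(4) − (-5)(0) = -20
Σ = -338
Area = |Σ|/2 = 169.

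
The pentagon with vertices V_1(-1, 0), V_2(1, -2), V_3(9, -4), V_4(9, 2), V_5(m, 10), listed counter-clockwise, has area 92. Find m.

-7

Write out the shoelace sum; only the two edges meeting at V_5 involve m:
2·Area = [(9·10 − m·2) + (m·0 − (-1)·10)] + 70
       = -2·m + 170 = 184
⇒ m = -7.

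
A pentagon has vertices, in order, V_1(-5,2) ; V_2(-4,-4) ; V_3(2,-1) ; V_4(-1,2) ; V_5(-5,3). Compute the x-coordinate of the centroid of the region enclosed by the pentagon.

-73/33

Apply the shoelace (surveyor's) formula. First the cross-terms c_i = x_i·y_{i+1} − x_{i+1}·y_i:
  28, 12, 3, 7, 5  ⇒  2A = 55, A = 27.5.
Then Σ (x_i + x_{i+1})·c_i = -365, so x̄ = -365 / (6·27.5) = -73/33.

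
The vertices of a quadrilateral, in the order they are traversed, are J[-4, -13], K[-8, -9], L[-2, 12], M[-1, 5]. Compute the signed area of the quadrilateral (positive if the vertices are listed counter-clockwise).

Apply the shoelace (surveyor's) formula: 2A = Σ (x_i·y_{i+1} − x_{i+1}·y_i), indices taken mod 4.
Cross-terms: -68, -114, 2, 33  ⇒  Σ = -147
Signed area = Σ/2 = -73.5 (negative ⇒ clockwise traversal).

-73.5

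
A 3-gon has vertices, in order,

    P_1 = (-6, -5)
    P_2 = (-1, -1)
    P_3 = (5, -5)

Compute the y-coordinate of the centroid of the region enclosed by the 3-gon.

Apply Gauss's area formula. First the cross-terms c_i = x_i·y_{i+1} − x_{i+1}·y_i:
  1, 10, -55  ⇒  2A = -44, A = -22.
Then Σ (y_i + y_{i+1})·c_i = 484, so ȳ = 484 / (6·(-22)) = -11/3.

-11/3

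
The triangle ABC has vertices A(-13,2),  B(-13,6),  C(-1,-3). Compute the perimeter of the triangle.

|AB| = √((0)² + (4)²) = √16 = 4
|BC| = √((12)² + (-9)²) = √225 = 15
|CA| = √((-12)² + (5)²) = √169 = 13
Perimeter = 4 + 15 + 13 = 32.

32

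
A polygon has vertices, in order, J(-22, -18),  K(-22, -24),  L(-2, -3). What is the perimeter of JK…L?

60

|JK| = √((0)² + (-6)²) = √36 = 6
|KL| = √((20)² + (21)²) = √841 = 29
|LJ| = √((-20)² + (-15)²) = √625 = 25
Perimeter = 6 + 29 + 25 = 60.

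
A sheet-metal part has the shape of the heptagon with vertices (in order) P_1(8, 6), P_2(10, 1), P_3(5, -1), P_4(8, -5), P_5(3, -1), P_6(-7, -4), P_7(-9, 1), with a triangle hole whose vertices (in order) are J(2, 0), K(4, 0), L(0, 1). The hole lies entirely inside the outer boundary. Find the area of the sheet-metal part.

Outer boundary:
Σ = (-52) + (-15) + (-17) + (7) + (-19) + (-43) + (-62) = -201
Area = |Σ|/2 = 100.5.
Hole:
Apply the shoelace formula: 2A = Σ (x_i·y_{i+1} − x_{i+1}·y_i), indices taken mod 3.
J→K: (2)(0) − (4)(0) = 0
K→L: (4)(1) − (0)(0) = 4
L→J: (0)(0) − (2)(1) = -2
Σ = 2
Area = |Σ|/2 = 1.
Net area = 100.5 − 1 = 99.5.

99.5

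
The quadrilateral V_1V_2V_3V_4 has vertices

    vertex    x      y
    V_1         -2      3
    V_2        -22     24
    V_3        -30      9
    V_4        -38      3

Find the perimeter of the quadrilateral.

|V_1V_2| = √((-20)² + (21)²) = √841 = 29
|V_2V_3| = √((-8)² + (-15)²) = √289 = 17
|V_3V_4| = √((-8)² + (-6)²) = √100 = 10
|V_4V_1| = √((36)² + (0)²) = √1296 = 36
Perimeter = 29 + 17 + 10 + 36 = 92.

92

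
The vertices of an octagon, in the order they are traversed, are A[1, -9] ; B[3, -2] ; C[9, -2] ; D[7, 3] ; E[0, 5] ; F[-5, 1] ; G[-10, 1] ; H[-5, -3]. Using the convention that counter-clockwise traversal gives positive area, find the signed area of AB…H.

113

Cross-terms: 25, 12, 41, 35, 25, 5, 35, 48  ⇒  Σ = 226
Signed area = Σ/2 = 113 (positive ⇒ counter-clockwise traversal).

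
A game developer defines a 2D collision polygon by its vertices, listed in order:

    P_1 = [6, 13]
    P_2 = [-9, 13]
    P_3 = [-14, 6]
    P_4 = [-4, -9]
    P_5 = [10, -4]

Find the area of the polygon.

Apply the shoelace (surveyor's) formula: 2A = Σ (x_i·y_{i+1} − x_{i+1}·y_i), indices taken mod 5.
Σ = (195) + (128) + (150) + (106) + (154) = 733
Area = |Σ|/2 = 366.5.

366.5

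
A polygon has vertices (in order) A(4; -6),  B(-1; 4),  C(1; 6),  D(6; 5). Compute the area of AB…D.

Σ = (10) + (-10) + (-31) + (-56) = -87
Area = |Σ|/2 = 43.5.

43.5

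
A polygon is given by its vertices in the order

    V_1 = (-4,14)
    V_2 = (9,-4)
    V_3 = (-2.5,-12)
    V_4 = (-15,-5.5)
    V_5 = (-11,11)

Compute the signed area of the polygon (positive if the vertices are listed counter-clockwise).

-364.875

Apply the surveyor's formula: 2A = Σ (x_i·y_{i+1} − x_{i+1}·y_i), indices taken mod 5.
Σ = (-110) + (-118) + (-166.25) + (-225.5) + (-110) = -729.75
Signed area = Σ/2 = -364.875 (negative ⇒ clockwise traversal).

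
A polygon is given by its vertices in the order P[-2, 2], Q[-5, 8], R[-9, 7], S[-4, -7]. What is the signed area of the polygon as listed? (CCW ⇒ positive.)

Apply Gauss's area formula: 2A = Σ (x_i·y_{i+1} − x_{i+1}·y_i), indices taken mod 4.
Σ = (-6) + (37) + (91) + (-22) = 100
Signed area = Σ/2 = 50 (positive ⇒ counter-clockwise traversal).

50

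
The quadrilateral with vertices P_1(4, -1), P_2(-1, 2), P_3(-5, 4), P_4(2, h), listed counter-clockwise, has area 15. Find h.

-3

The doubled signed area Σ (x_i y_{i+1} − x_{i+1} y_i) is linear in h.
With h=0 it equals 3; the coefficient of h is -9 (from the two edges through P_4).
So -9·h + 3 = 2·15 = 30 ⇒ h = -3.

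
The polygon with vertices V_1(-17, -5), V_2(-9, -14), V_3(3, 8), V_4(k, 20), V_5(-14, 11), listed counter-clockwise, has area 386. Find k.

The doubled signed area Σ (x_i y_{i+1} − x_{i+1} y_i) is linear in k.
With k=0 it equals 760; the coefficient of k is 3 (from the two edges through V_4).
So 3·k + 760 = 2·386 = 772 ⇒ k = 4.

4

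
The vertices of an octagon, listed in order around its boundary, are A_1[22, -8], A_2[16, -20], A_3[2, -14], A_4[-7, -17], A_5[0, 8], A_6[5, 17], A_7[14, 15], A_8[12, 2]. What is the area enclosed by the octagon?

Σ = (-312) + (-184) + (-132) + (-56) + (-40) + (-163) + (-152) + (-140) = -1179
Area = |Σ|/2 = 589.5.

589.5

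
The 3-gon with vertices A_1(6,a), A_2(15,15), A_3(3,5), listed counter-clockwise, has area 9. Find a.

The doubled signed area Σ (x_i y_{i+1} − x_{i+1} y_i) is linear in a.
With a=0 it equals 90; the coefficient of a is -12 (from the two edges through A_1).
So -12·a + 90 = 2·9 = 18 ⇒ a = 6.

6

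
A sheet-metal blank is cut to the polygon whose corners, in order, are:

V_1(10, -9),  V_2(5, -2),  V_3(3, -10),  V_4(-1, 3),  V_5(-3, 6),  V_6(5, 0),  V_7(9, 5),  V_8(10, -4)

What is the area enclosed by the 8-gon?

Cross-terms: 25, -44, -1, 3, -30, 25, -86, -50  ⇒  Σ = -158
Area = |Σ|/2 = 79.

79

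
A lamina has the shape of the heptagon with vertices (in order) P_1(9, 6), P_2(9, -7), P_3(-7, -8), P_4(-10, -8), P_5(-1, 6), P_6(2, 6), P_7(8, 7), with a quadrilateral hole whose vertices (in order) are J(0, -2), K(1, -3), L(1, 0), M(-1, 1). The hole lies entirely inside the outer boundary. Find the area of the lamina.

194.5

Outer boundary:
Apply the shoelace (surveyor's) formula: 2A = Σ (x_i·y_{i+1} − x_{i+1}·y_i), indices taken mod 7.
Σ = (-117) + (-121) + (-24) + (-68) + (-18) + (-34) + (-15) = -397
Area = |Σ|/2 = 198.5.
Hole:
Apply the surveyor's formula: 2A = Σ (x_i·y_{i+1} − x_{i+1}·y_i), indices taken mod 4.
Σ = (2) + (3) + (1) + (2) = 8
Area = |Σ|/2 = 4.
Net area = 198.5 − 4 = 194.5.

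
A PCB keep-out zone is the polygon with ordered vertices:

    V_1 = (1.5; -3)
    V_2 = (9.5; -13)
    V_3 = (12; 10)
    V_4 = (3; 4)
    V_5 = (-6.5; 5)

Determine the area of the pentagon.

165.5

V_1→V_2: (1.5)(-13) − (9.5)(-3) = 9
V_2→V_3: (9.5)(10) − (12)(-13) = 251
V_3→V_4: (12)(4) − (3)(10) = 18
V_4→V_5: (3)(5) − (-6.5)(4) = 41
V_5→V_1: (-6.5)(-3) − (1.5)(5) = 12
Σ = 331
Area = |Σ|/2 = 165.5.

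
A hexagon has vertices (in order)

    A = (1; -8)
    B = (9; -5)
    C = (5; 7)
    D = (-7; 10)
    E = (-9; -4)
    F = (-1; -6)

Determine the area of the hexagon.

Apply the shoelace formula: 2A = Σ (x_i·y_{i+1} − x_{i+1}·y_i), indices taken mod 6.
Cross-terms: 67, 88, 99, 118, 50, 14  ⇒  Σ = 436
Area = |Σ|/2 = 218.

218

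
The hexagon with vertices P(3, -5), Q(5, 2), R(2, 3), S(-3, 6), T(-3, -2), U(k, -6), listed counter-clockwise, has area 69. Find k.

-5

Write out the shoelace sum; only the two edges meeting at U involve k:
2·Area = [((-3)·(-6) − k·(-2)) + (k·(-5) − 3·(-6))] + 87
       = -3·k + 123 = 138
⇒ k = -5.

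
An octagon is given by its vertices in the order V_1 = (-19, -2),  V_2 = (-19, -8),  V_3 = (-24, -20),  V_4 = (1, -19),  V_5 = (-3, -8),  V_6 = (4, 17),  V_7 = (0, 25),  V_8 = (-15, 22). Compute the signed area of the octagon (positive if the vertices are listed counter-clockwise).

808.5

Apply the shoelace formula: 2A = Σ (x_i·y_{i+1} − x_{i+1}·y_i), indices taken mod 8.
Cross-terms: 114, 188, 476, -65, -19, 100, 375, 448  ⇒  Σ = 1617
Signed area = Σ/2 = 808.5 (positive ⇒ counter-clockwise traversal).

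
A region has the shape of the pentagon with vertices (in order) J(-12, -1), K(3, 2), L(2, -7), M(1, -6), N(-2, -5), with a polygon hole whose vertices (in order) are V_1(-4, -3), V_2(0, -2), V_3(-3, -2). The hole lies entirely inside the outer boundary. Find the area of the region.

Outer boundary:
Apply the shoelace (surveyor's) formula: 2A = Σ (x_i·y_{i+1} − x_{i+1}·y_i), indices taken mod 5.
J→K: (-12)(2) − (3)(-1) = -21
K→L: (3)(-7) − (2)(2) = -25
L→M: (2)(-6) − (1)(-7) = -5
M→N: (1)(-5) − (-2)(-6) = -17
N→J: (-2)(-1) − (-12)(-5) = -58
Σ = -126
Area = |Σ|/2 = 63.
Hole:
Apply the surveyor's formula: 2A = Σ (x_i·y_{i+1} − x_{i+1}·y_i), indices taken mod 3.
Cross-terms: 8, -6, 1  ⇒  Σ = 3
Area = |Σ|/2 = 1.5.
Net area = 63 − 1.5 = 61.5.

61.5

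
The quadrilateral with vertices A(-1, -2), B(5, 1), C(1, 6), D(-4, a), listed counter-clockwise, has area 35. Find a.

0

Write out the shoelace sum; only the two edges meeting at D involve a:
2·Area = [(1·a − (-4)·6) + ((-4)·(-2) − (-1)·a)] + 38
       = 2·a + 70 = 70
⇒ a = 0.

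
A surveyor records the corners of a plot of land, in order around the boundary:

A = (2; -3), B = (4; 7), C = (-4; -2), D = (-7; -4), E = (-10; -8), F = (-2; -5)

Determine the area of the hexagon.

Apply the shoelace formula: 2A = Σ (x_i·y_{i+1} − x_{i+1}·y_i), indices taken mod 6.
A→B: (2)(7) − (4)(-3) = 26
B→C: (4)(-2) − (-4)(7) = 20
C→D: (-4)(-4) − (-7)(-2) = 2
D→E: (-7)(-8) − (-10)(-4) = 16
E→F: (-10)(-5) − (-2)(-8) = 34
F→A: (-2)(-3) − (2)(-5) = 16
Σ = 114
Area = |Σ|/2 = 57.

57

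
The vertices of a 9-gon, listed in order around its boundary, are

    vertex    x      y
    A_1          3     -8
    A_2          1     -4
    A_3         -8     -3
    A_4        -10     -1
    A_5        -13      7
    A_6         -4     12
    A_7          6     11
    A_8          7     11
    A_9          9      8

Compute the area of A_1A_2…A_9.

A_1→A_2: (3)(-4) − (1)(-8) = -4
A_2→A_3: (1)(-3) − (-8)(-4) = -35
A_3→A_4: (-8)(-1) − (-10)(-3) = -22
A_4→A_5: (-10)(7) − (-13)(-1) = -83
A_5→A_6: (-13)(12) − (-4)(7) = -128
A_6→A_7: (-4)(11) − (6)(12) = -116
A_7→A_8: (6)(11) − (7)(11) = -11
A_8→A_9: (7)(8) − (9)(11) = -43
A_9→A_1: (9)(-8) − (3)(8) = -96
Σ = -538
Area = |Σ|/2 = 269.

269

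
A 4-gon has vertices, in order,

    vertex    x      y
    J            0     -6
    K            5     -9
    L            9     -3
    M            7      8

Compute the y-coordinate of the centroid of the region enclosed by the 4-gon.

Apply Gauss's area formula. First the cross-terms c_i = x_i·y_{i+1} − x_{i+1}·y_i:
  30, 66, 93, -42  ⇒  2A = 147, A = 73.5.
Then Σ (y_i + y_{i+1})·c_i = -861, so ȳ = -861 / (6·73.5) = -41/21.

-41/21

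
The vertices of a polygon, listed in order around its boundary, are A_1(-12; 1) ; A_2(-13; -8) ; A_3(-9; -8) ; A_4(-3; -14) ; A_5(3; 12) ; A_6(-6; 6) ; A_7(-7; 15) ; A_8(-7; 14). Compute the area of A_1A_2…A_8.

Apply Gauss's area formula: 2A = Σ (x_i·y_{i+1} − x_{i+1}·y_i), indices taken mod 8.
Cross-terms: 109, 32, 102, 6, 90, -48, 7, 161  ⇒  Σ = 459
Area = |Σ|/2 = 229.5.

229.5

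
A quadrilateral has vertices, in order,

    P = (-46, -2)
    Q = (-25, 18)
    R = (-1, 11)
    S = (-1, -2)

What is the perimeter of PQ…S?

112

|PQ| = √((21)² + (20)²) = √841 = 29
|QR| = √((24)² + (-7)²) = √625 = 25
|RS| = √((0)² + (-13)²) = √169 = 13
|SP| = √((-45)² + (0)²) = √2025 = 45
Perimeter = 29 + 25 + 13 + 45 = 112.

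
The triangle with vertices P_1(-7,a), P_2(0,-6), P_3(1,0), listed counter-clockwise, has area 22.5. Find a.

-3

The doubled signed area Σ (x_i y_{i+1} − x_{i+1} y_i) is linear in a.
With a=0 it equals 48; the coefficient of a is 1 (from the two edges through P_1).
So 1·a + 48 = 2·22.5 = 45 ⇒ a = -3.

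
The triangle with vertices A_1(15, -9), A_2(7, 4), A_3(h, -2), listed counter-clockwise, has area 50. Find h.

The doubled signed area Σ (x_i y_{i+1} − x_{i+1} y_i) is linear in h.
With h=0 it equals 139; the coefficient of h is -13 (from the two edges through A_3).
So -13·h + 139 = 2·50 = 100 ⇒ h = 3.

3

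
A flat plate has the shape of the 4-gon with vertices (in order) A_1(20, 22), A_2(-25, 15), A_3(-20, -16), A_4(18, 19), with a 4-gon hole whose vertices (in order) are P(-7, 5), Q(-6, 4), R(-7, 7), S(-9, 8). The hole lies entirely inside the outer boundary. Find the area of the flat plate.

734

Outer boundary:
Cross-terms: 850, 700, -92, 16  ⇒  Σ = 1474
Area = |Σ|/2 = 737.
Hole:
Apply Gauss's area formula: 2A = Σ (x_i·y_{i+1} − x_{i+1}·y_i), indices taken mod 4.
P→Q: (-7)(4) − (-6)(5) = 2
Q→R: (-6)(7) − (-7)(4) = -14
R→S: (-7)(8) − (-9)(7) = 7
S→P: (-9)(5) − (-7)(8) = 11
Σ = 6
Area = |Σ|/2 = 3.
Net area = 737 − 3 = 734.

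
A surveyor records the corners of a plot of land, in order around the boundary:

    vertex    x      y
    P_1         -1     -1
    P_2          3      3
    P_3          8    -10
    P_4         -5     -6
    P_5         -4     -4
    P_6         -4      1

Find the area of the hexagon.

85.5

Σ = (0) + (-54) + (-98) + (-4) + (-20) + (5) = -171
Area = |Σ|/2 = 85.5.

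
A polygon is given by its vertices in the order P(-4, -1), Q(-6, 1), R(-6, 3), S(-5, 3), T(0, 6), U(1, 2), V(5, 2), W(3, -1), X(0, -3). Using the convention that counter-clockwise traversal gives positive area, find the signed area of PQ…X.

-50.5

Apply the surveyor's formula: 2A = Σ (x_i·y_{i+1} − x_{i+1}·y_i), indices taken mod 9.
Σ = (-10) + (-12) + (-3) + (-30) + (-6) + (-8) + (-11) + (-9) + (-12) = -101
Signed area = Σ/2 = -50.5 (negative ⇒ clockwise traversal).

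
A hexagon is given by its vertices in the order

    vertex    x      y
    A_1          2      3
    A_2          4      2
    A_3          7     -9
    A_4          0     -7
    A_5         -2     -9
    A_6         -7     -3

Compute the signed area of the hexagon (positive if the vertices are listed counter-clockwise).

Apply the surveyor's formula: 2A = Σ (x_i·y_{i+1} − x_{i+1}·y_i), indices taken mod 6.
Σ = (-8) + (-50) + (-49) + (-14) + (-57) + (-15) = -193
Signed area = Σ/2 = -96.5 (negative ⇒ clockwise traversal).

-96.5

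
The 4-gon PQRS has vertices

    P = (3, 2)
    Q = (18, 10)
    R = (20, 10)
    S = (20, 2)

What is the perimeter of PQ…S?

44

|PQ| = √((15)² + (8)²) = √289 = 17
|QR| = √((2)² + (0)²) = √4 = 2
|RS| = √((0)² + (-8)²) = √64 = 8
|SP| = √((-17)² + (0)²) = √289 = 17
Perimeter = 17 + 2 + 8 + 17 = 44.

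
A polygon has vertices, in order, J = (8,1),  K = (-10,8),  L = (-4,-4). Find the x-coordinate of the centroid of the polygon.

Apply Gauss's area formula. First the cross-terms c_i = x_i·y_{i+1} − x_{i+1}·y_i:
  74, 72, 28  ⇒  2A = 174, A = 87.
Then Σ (x_i + x_{i+1})·c_i = -1044, so x̄ = -1044 / (6·87) = -2.

-2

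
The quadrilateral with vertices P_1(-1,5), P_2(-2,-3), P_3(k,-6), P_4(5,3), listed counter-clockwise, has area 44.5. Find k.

Write out the shoelace sum; only the two edges meeting at P_3 involve k:
2·Area = [((-2)·(-6) − k·(-3)) + (k·3 − 5·(-6))] + 41
       = 6·k + 83 = 89
⇒ k = 1.

1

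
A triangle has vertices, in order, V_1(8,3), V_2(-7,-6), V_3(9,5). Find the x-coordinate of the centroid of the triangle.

Apply the shoelace (surveyor's) formula. First the cross-terms c_i = x_i·y_{i+1} − x_{i+1}·y_i:
  -27, 19, -13  ⇒  2A = -21, A = -10.5.
Then Σ (x_i + x_{i+1})·c_i = -210, so x̄ = -210 / (6·(-10.5)) = 10/3.

10/3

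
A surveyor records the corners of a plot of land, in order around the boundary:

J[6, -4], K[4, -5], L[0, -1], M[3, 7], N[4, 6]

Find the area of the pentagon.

Cross-terms: -14, -4, 3, -10, -52  ⇒  Σ = -77
Area = |Σ|/2 = 38.5.

38.5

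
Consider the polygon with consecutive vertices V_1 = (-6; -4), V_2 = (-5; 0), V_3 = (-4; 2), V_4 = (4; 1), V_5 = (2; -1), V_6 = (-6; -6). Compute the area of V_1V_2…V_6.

Apply Gauss's area formula: 2A = Σ (x_i·y_{i+1} − x_{i+1}·y_i), indices taken mod 6.
Cross-terms: -20, -10, -12, -6, -18, -12  ⇒  Σ = -78
Area = |Σ|/2 = 39.

39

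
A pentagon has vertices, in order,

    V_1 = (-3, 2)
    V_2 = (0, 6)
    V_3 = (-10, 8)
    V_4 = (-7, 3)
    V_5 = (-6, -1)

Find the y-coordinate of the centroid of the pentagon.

Apply the surveyor's formula. First the cross-terms c_i = x_i·y_{i+1} − x_{i+1}·y_i:
  -18, 60, 26, 25, -15  ⇒  2A = 78, A = 39.
Then Σ (y_i + y_{i+1})·c_i = 1017, so ȳ = 1017 / (6·39) = 113/26.

113/26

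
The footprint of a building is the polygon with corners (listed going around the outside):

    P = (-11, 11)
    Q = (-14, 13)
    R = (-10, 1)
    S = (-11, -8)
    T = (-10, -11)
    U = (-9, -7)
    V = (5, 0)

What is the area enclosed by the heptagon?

160

Apply the surveyor's formula: 2A = Σ (x_i·y_{i+1} − x_{i+1}·y_i), indices taken mod 7.
P→Q: (-11)(13) − (-14)(11) = 11
Q→R: (-14)(1) − (-10)(13) = 116
R→S: (-10)(-8) − (-11)(1) = 91
S→T: (-11)(-11) − (-10)(-8) = 41
T→U: (-10)(-7) − (-9)(-11) = -29
U→V: (-9)(0) − (5)(-7) = 35
V→P: (5)(11) − (-11)(0) = 55
Σ = 320
Area = |Σ|/2 = 160.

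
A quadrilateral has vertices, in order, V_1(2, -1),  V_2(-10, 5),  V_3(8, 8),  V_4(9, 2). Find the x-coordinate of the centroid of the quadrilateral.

Apply the shoelace (surveyor's) formula. First the cross-terms c_i = x_i·y_{i+1} − x_{i+1}·y_i:
  0, -120, -56, -13  ⇒  2A = -189, A = -94.5.
Then Σ (x_i + x_{i+1})·c_i = -855, so x̄ = -855 / (6·(-94.5)) = 95/63.

95/63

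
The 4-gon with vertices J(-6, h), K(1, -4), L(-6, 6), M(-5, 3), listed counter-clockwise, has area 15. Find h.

The doubled signed area Σ (x_i y_{i+1} − x_{i+1} y_i) is linear in h.
With h=0 it equals 36; the coefficient of h is -6 (from the two edges through J).
So -6·h + 36 = 2·15 = 30 ⇒ h = 1.

1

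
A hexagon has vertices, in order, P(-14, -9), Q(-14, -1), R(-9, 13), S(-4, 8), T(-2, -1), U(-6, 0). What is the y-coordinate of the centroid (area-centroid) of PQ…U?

Apply the surveyor's formula. First the cross-terms c_i = x_i·y_{i+1} − x_{i+1}·y_i:
  -112, -191, -20, 20, -6, 54  ⇒  2A = -255, A = -127.5.
Then Σ (y_i + y_{i+1})·c_i = -1932, so ȳ = -1932 / (6·(-127.5)) = 644/255.

644/255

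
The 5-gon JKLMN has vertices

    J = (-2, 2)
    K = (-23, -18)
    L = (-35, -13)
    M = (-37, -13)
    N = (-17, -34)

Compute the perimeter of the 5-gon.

|JK| = √((-21)² + (-20)²) = √841 = 29
|KL| = √((-12)² + (5)²) = √169 = 13
|LM| = √((-2)² + (0)²) = √4 = 2
|MN| = √((20)² + (-21)²) = √841 = 29
|NJ| = √((15)² + (36)²) = √1521 = 39
Perimeter = 29 + 13 + 2 + 29 + 39 = 112.

112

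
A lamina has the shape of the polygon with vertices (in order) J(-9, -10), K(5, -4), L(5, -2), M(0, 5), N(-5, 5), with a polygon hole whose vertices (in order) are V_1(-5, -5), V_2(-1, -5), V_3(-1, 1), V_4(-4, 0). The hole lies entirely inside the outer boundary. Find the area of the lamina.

Outer boundary:
Apply the shoelace (surveyor's) formula: 2A = Σ (x_i·y_{i+1} − x_{i+1}·y_i), indices taken mod 5.
Σ = (86) + (10) + (25) + (25) + (95) = 241
Area = |Σ|/2 = 120.5.
Hole:
Cross-terms: 20, -6, 4, 20  ⇒  Σ = 38
Area = |Σ|/2 = 19.
Net area = 120.5 − 19 = 101.5.

101.5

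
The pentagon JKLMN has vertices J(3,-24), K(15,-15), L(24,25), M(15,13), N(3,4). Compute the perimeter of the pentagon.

|JK| = √((12)² + (9)²) = √225 = 15
|KL| = √((9)² + (40)²) = √1681 = 41
|LM| = √((-9)² + (-12)²) = √225 = 15
|MN| = √((-12)² + (-9)²) = √225 = 15
|NJ| = √((0)² + (-28)²) = √784 = 28
Perimeter = 15 + 41 + 15 + 15 + 28 = 114.

114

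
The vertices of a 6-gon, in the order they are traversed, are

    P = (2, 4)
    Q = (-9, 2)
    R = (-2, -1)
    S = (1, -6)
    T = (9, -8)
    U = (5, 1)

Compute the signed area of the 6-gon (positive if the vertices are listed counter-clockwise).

89.5

Σ = (40) + (13) + (13) + (46) + (49) + (18) = 179
Signed area = Σ/2 = 89.5 (positive ⇒ counter-clockwise traversal).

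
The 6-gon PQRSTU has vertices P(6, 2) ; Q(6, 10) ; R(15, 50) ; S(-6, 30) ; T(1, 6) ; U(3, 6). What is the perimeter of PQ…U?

|PQ| = √((0)² + (8)²) = √64 = 8
|QR| = √((9)² + (40)²) = √1681 = 41
|RS| = √((-21)² + (-20)²) = √841 = 29
|ST| = √((7)² + (-24)²) = √625 = 25
|TU| = √((2)² + (0)²) = √4 = 2
|UP| = √((3)² + (-4)²) = √25 = 5
Perimeter = 8 + 41 + 29 + 25 + 2 + 5 = 110.

110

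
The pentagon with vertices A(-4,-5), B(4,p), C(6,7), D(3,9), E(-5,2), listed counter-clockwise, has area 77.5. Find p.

1

The doubled signed area Σ (x_i y_{i+1} − x_{i+1} y_i) is linear in p.
With p=0 it equals 165; the coefficient of p is -10 (from the two edges through B).
So -10·p + 165 = 2·77.5 = 155 ⇒ p = 1.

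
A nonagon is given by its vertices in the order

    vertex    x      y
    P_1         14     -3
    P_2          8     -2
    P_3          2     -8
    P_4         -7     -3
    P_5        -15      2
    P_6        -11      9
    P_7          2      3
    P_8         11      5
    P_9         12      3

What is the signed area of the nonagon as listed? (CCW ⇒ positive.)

Σ = (-4) + (-60) + (-62) + (-59) + (-113) + (-51) + (-23) + (-27) + (-78) = -477
Signed area = Σ/2 = -238.5 (negative ⇒ clockwise traversal).

-238.5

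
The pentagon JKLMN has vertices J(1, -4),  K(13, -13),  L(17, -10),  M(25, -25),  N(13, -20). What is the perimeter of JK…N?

|JK| = √((12)² + (-9)²) = √225 = 15
|KL| = √((4)² + (3)²) = √25 = 5
|LM| = √((8)² + (-15)²) = √289 = 17
|MN| = √((-12)² + (5)²) = √169 = 13
|NJ| = √((-12)² + (16)²) = √400 = 20
Perimeter = 15 + 5 + 17 + 13 + 20 = 70.

70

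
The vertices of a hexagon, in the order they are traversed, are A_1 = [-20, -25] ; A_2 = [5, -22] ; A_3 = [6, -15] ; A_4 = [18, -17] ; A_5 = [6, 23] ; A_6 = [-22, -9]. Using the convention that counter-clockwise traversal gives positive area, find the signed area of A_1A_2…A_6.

1064

Apply the shoelace (surveyor's) formula: 2A = Σ (x_i·y_{i+1} − x_{i+1}·y_i), indices taken mod 6.
Σ = (565) + (57) + (168) + (516) + (452) + (370) = 2128
Signed area = Σ/2 = 1064 (positive ⇒ counter-clockwise traversal).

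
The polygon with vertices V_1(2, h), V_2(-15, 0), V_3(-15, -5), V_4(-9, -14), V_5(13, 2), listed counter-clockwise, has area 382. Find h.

13

The doubled signed area Σ (x_i y_{i+1} − x_{i+1} y_i) is linear in h.
With h=0 it equals 400; the coefficient of h is 28 (from the two edges through V_1).
So 28·h + 400 = 2·382 = 764 ⇒ h = 13.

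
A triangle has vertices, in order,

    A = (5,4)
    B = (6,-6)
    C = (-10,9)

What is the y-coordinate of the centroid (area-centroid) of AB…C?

Apply the shoelace (surveyor's) formula. First the cross-terms c_i = x_i·y_{i+1} − x_{i+1}·y_i:
  -54, -6, -85  ⇒  2A = -145, A = -72.5.
Then Σ (y_i + y_{i+1})·c_i = -1015, so ȳ = -1015 / (6·(-72.5)) = 7/3.

7/3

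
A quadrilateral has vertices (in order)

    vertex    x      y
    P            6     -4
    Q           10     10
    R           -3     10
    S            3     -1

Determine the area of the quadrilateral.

98.5

Cross-terms: 100, 130, -27, -6  ⇒  Σ = 197
Area = |Σ|/2 = 98.5.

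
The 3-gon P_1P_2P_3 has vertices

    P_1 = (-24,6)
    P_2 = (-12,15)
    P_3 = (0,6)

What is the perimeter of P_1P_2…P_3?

|P_1P_2| = √((12)² + (9)²) = √225 = 15
|P_2P_3| = √((12)² + (-9)²) = √225 = 15
|P_3P_1| = √((-24)² + (0)²) = √576 = 24
Perimeter = 15 + 15 + 24 = 54.

54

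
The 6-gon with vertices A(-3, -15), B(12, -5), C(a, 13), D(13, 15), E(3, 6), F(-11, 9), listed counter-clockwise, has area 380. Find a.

The doubled signed area Σ (x_i y_{i+1} − x_{i+1} y_i) is linear in a.
With a=0 it equals 500; the coefficient of a is 20 (from the two edges through C).
So 20·a + 500 = 2·380 = 760 ⇒ a = 13.

13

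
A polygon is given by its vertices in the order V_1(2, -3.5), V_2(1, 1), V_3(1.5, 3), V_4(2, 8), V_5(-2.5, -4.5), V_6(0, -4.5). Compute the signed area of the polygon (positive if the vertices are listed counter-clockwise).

Apply the surveyor's formula: 2A = Σ (x_i·y_{i+1} − x_{i+1}·y_i), indices taken mod 6.
Cross-terms: 5.5, 1.5, 6, 11, 11.25, 9  ⇒  Σ = 44.25
Signed area = Σ/2 = 22.125 (positive ⇒ counter-clockwise traversal).

22.125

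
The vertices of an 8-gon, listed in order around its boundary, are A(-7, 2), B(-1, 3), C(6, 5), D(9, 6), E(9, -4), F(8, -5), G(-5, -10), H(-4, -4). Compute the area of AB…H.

157.5

Apply the shoelace (surveyor's) formula: 2A = Σ (x_i·y_{i+1} − x_{i+1}·y_i), indices taken mod 8.
Σ = (-19) + (-23) + (-9) + (-90) + (-13) + (-105) + (-20) + (-36) = -315
Area = |Σ|/2 = 157.5.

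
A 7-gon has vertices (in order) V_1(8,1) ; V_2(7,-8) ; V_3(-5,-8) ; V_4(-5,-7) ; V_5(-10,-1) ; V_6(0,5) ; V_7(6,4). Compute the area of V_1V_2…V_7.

Apply the surveyor's formula: 2A = Σ (x_i·y_{i+1} − x_{i+1}·y_i), indices taken mod 7.
Σ = (-71) + (-96) + (-5) + (-65) + (-50) + (-30) + (-26) = -343
Area = |Σ|/2 = 171.5.

171.5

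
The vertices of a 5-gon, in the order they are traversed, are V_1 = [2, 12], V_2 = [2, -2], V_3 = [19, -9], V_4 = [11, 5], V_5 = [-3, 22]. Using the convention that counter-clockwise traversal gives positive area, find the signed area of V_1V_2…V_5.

Apply the surveyor's formula: 2A = Σ (x_i·y_{i+1} − x_{i+1}·y_i), indices taken mod 5.
V_1→V_2: (2)(-2) − (2)(12) = -28
V_2→V_3: (2)(-9) − (19)(-2) = 20
V_3→V_4: (19)(5) − (11)(-9) = 194
V_4→V_5: (11)(22) − (-3)(5) = 257
V_5→V_1: (-3)(12) − (2)(22) = -80
Σ = 363
Signed area = Σ/2 = 181.5 (positive ⇒ counter-clockwise traversal).

181.5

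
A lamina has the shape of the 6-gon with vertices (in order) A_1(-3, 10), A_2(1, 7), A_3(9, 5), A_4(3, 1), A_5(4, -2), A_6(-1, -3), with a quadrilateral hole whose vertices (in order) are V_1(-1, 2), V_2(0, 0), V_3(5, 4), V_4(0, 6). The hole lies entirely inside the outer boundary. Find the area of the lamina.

51

Outer boundary:
Apply the shoelace formula: 2A = Σ (x_i·y_{i+1} − x_{i+1}·y_i), indices taken mod 6.
Cross-terms: -31, -58, -6, -10, -14, -19  ⇒  Σ = -138
Area = |Σ|/2 = 69.
Hole:
Apply the shoelace formula: 2A = Σ (x_i·y_{i+1} − x_{i+1}·y_i), indices taken mod 4.
V_1→V_2: (-1)(0) − (0)(2) = 0
V_2→V_3: (0)(4) − (5)(0) = 0
V_3→V_4: (5)(6) − (0)(4) = 30
V_4→V_1: (0)(2) − (-1)(6) = 6
Σ = 36
Area = |Σ|/2 = 18.
Net area = 69 − 18 = 51.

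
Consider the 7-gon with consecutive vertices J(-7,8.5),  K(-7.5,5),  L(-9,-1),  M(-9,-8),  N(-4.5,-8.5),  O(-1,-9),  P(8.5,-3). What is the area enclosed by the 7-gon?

173.75

Apply the surveyor's formula: 2A = Σ (x_i·y_{i+1} − x_{i+1}·y_i), indices taken mod 7.
Σ = (28.75) + (52.5) + (63) + (40.5) + (32) + (79.5) + (51.25) = 347.5
Area = |Σ|/2 = 173.75.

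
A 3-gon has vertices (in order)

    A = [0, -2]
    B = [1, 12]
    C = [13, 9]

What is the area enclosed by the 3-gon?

85.5

Σ = (2) + (-147) + (-26) = -171
Area = |Σ|/2 = 85.5.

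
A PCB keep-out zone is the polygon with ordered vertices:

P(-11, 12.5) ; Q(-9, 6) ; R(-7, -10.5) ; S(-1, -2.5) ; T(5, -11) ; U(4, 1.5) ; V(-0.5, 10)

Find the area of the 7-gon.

204.75

Σ = (46.5) + (136.5) + (7) + (23.5) + (51.5) + (40.75) + (103.75) = 409.5
Area = |Σ|/2 = 204.75.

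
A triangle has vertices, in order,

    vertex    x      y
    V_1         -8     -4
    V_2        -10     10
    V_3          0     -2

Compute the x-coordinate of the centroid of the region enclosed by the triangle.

-6

Apply the surveyor's formula. First the cross-terms c_i = x_i·y_{i+1} − x_{i+1}·y_i:
  -120, 20, -16  ⇒  2A = -116, A = -58.
Then Σ (x_i + x_{i+1})·c_i = 2088, so x̄ = 2088 / (6·(-58)) = -6.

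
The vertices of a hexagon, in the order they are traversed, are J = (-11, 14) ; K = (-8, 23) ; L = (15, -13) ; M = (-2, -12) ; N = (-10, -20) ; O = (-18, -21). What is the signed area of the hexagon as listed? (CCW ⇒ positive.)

Cross-terms: -141, -241, -206, -80, -150, -483  ⇒  Σ = -1301
Signed area = Σ/2 = -650.5 (negative ⇒ clockwise traversal).

-650.5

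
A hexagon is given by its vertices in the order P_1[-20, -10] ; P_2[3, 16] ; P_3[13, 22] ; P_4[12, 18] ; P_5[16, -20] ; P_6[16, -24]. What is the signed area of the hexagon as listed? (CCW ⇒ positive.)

-847

Apply the surveyor's formula: 2A = Σ (x_i·y_{i+1} − x_{i+1}·y_i), indices taken mod 6.
Cross-terms: -290, -142, -30, -528, -64, -640  ⇒  Σ = -1694
Signed area = Σ/2 = -847 (negative ⇒ clockwise traversal).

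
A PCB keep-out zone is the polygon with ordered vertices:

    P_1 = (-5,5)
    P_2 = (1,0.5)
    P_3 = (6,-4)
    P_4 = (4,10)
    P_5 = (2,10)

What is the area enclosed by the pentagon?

Apply the shoelace (surveyor's) formula: 2A = Σ (x_i·y_{i+1} − x_{i+1}·y_i), indices taken mod 5.
Σ = (-7.5) + (-7) + (76) + (20) + (60) = 141.5
Area = |Σ|/2 = 70.75.

70.75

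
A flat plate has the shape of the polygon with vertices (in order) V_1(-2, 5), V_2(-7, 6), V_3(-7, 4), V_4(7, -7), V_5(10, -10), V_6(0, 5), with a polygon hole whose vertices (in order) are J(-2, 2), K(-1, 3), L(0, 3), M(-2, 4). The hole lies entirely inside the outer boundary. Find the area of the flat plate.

Outer boundary:
Σ = (23) + (14) + (21) + (0) + (50) + (10) = 118
Area = |Σ|/2 = 59.
Hole:
Apply the shoelace (surveyor's) formula: 2A = Σ (x_i·y_{i+1} − x_{i+1}·y_i), indices taken mod 4.
Σ = (-4) + (-3) + (6) + (4) = 3
Area = |Σ|/2 = 1.5.
Net area = 59 − 1.5 = 57.5.

57.5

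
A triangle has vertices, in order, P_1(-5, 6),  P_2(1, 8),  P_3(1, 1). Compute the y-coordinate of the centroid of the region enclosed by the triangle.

Apply the shoelace (surveyor's) formula. First the cross-terms c_i = x_i·y_{i+1} − x_{i+1}·y_i:
  -46, -7, 11  ⇒  2A = -42, A = -21.
Then Σ (y_i + y_{i+1})·c_i = -630, so ȳ = -630 / (6·(-21)) = 5.

5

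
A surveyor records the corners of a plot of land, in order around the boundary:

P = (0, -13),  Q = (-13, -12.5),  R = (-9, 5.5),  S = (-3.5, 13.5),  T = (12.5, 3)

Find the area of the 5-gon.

Apply Gauss's area formula: 2A = Σ (x_i·y_{i+1} − x_{i+1}·y_i), indices taken mod 5.
Σ = (-169) + (-184) + (-102.25) + (-179.25) + (-162.5) = -797
Area = |Σ|/2 = 398.5.

398.5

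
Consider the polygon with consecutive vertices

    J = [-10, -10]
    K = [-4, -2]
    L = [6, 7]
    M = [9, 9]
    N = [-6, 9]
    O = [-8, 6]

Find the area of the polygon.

133

Apply the shoelace formula: 2A = Σ (x_i·y_{i+1} − x_{i+1}·y_i), indices taken mod 6.
Σ = (-20) + (-16) + (-9) + (135) + (36) + (140) = 266
Area = |Σ|/2 = 133.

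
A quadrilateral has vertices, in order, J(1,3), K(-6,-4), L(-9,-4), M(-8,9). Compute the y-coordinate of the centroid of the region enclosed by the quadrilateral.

293/144

Apply Gauss's area formula. First the cross-terms c_i = x_i·y_{i+1} − x_{i+1}·y_i:
  14, -12, -113, -33  ⇒  2A = -144, A = -72.
Then Σ (y_i + y_{i+1})·c_i = -879, so ȳ = -879 / (6·(-72)) = 293/144.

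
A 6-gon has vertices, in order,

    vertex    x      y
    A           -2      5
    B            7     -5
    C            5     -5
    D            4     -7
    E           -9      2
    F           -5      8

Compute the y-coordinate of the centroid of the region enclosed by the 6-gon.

91/264

Apply Gauss's area formula. First the cross-terms c_i = x_i·y_{i+1} − x_{i+1}·y_i:
  -25, -10, -15, -55, -62, -9  ⇒  2A = -176, A = -88.
Then Σ (y_i + y_{i+1})·c_i = -182, so ȳ = -182 / (6·(-88)) = 91/264.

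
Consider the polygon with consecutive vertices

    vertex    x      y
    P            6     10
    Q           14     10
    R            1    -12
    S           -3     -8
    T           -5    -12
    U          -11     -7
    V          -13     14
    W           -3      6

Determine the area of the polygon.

Apply the shoelace (surveyor's) formula: 2A = Σ (x_i·y_{i+1} − x_{i+1}·y_i), indices taken mod 8.
Σ = (-80) + (-178) + (-44) + (-4) + (-97) + (-245) + (-36) + (-66) = -750
Area = |Σ|/2 = 375.

375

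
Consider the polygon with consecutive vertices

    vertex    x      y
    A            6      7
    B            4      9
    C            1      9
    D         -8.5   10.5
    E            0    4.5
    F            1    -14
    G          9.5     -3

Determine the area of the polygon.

Apply the shoelace (surveyor's) formula: 2A = Σ (x_i·y_{i+1} − x_{i+1}·y_i), indices taken mod 7.
A→B: (6)(9) − (4)(7) = 26
B→C: (4)(9) − (1)(9) = 27
C→D: (1)(10.5) − (-8.5)(9) = 87
D→E: (-8.5)(4.5) − (0)(10.5) = -38.25
E→F: (0)(-14) − (1)(4.5) = -4.5
F→G: (1)(-3) − (9.5)(-14) = 130
G→A: (9.5)(7) − (6)(-3) = 84.5
Σ = 311.75
Area = |Σ|/2 = 155.875.

155.875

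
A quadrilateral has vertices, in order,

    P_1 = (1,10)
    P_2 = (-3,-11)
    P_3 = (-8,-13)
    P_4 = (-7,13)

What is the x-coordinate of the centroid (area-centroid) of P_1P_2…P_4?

Apply the shoelace formula. First the cross-terms c_i = x_i·y_{i+1} − x_{i+1}·y_i:
  19, -49, -195, -83  ⇒  2A = -308, A = -154.
Then Σ (x_i + x_{i+1})·c_i = 3924, so x̄ = 3924 / (6·(-154)) = -327/77.

-327/77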